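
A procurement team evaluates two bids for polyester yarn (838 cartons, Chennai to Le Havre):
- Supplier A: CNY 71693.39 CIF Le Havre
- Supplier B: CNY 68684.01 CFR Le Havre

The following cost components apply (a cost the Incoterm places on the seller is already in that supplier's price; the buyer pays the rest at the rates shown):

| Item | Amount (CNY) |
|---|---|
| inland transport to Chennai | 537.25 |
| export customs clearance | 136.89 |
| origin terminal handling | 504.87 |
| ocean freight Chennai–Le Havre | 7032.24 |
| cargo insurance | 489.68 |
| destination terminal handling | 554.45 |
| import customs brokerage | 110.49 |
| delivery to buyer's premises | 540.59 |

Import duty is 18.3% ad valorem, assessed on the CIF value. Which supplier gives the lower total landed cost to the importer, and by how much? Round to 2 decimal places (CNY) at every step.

Supplier B is cheaper by CNY 2980.80

Supplier A (CIF):
The CIF price already equals the CIF value: 71693.39
Import duty = 71693.39 × 18.3% = 13119.89
Buyer bears (A): 554.45 + 110.49 + 540.59 = 1205.53
Landed cost (A) = invoice 71693.39 + 1205.53 + duty 13119.89 = 86018.81
Supplier B (CFR):
CIF value = CFR price + insurance = 68684.01 + 489.68 = 69173.69
Import duty = 69173.69 × 18.3% = 12658.79
Buyer bears (B): 489.68 + 554.45 + 110.49 + 540.59 = 1695.21
Landed cost (B) = invoice 68684.01 + 1695.21 + duty 12658.79 = 83038.01
Difference = |86018.81 − 83038.01| = 2980.80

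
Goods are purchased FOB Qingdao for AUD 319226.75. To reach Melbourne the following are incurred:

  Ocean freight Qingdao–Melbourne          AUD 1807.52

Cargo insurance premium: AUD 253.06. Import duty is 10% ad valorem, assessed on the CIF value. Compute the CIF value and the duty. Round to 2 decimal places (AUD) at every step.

CIF value: AUD 321287.33; import duty: AUD 32128.73

CIF = FOB price + freight + insurance
CIF = 319226.75 + 1807.52 + 253.06 = 321287.33
Import duty = 321287.33 × 10% = 32128.73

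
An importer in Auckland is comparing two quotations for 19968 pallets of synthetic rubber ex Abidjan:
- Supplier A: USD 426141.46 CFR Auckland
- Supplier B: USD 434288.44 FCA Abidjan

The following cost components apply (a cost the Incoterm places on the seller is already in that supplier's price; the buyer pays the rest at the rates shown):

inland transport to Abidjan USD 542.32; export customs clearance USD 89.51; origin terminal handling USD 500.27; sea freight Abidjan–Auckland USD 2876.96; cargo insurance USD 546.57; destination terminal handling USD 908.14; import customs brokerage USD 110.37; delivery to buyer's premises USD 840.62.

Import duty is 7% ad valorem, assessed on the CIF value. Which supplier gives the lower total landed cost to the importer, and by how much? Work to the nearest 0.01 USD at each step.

Supplier A is cheaper by USD 12330.91

Supplier A (CFR):
CIF value = CFR price + insurance = 426141.46 + 546.57 = 426688.03
Import duty = 426688.03 × 7% = 29868.16
Buyer bears (A): 546.57 + 908.14 + 110.37 + 840.62 = 2405.70
Landed cost (A) = invoice 426141.46 + 2405.70 + duty 29868.16 = 458415.32
Supplier B (FCA):
CIF value = FCA price + origin terminal + freight + insurance = 434288.44 + 500.27 + 2876.96 + 546.57 = 438212.24
Import duty = 438212.24 × 7% = 30674.86
Buyer bears (B): 500.27 + 2876.96 + 546.57 + 908.14 + 110.37 + 840.62 = 5782.93
Landed cost (B) = invoice 434288.44 + 5782.93 + duty 30674.86 = 470746.23
Difference = |458415.32 − 470746.23| = 12330.91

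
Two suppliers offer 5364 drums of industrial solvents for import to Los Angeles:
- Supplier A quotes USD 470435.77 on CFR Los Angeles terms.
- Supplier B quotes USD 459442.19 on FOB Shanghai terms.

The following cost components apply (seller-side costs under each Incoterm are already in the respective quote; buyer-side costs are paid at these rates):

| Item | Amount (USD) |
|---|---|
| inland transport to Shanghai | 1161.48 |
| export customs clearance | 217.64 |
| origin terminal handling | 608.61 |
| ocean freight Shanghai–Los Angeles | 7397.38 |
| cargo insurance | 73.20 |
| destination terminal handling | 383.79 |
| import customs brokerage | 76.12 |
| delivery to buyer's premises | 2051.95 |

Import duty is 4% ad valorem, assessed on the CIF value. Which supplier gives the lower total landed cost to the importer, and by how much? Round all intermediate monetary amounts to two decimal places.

Supplier A (CFR):
CIF value = CFR price + insurance = 470435.77 + 73.20 = 470508.97
Import duty = 470508.97 × 4% = 18820.36
Buyer bears (A): 73.20 + 383.79 + 76.12 + 2051.95 = 2585.06
Landed cost (A) = invoice 470435.77 + 2585.06 + duty 18820.36 = 491841.19
Supplier B (FOB):
CIF value = FOB price + freight + insurance = 459442.19 + 7397.38 + 73.20 = 466912.77
Import duty = 466912.77 × 4% = 18676.51
Buyer bears (B): 7397.38 + 73.20 + 383.79 + 76.12 + 2051.95 = 9982.44
Landed cost (B) = invoice 459442.19 + 9982.44 + duty 18676.51 = 488101.14
Difference = |491841.19 − 488101.14| = 3740.05

Supplier B is cheaper by USD 3740.05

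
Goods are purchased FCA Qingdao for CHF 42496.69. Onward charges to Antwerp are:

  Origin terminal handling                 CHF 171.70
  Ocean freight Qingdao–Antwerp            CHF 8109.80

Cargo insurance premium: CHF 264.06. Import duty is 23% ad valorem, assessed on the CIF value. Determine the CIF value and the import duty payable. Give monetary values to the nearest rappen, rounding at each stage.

CIF = FCA price + pre-shipment costs + freight + insurance
CIF = 42496.69 + 171.70 + 8109.80 + 264.06 = 51042.25
Import duty = 51042.25 × 23% = 11739.72

CIF value: CHF 51042.25; import duty: CHF 11739.72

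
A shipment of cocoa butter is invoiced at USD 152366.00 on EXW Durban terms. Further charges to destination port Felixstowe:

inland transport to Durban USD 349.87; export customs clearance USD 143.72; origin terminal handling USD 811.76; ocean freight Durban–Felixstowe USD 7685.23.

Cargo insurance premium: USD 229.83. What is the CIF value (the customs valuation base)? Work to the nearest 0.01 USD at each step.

CIF = EXW price + pre-shipment costs + freight + insurance
CIF = 152366.00 + 349.87 + 143.72 + 811.76 + 7685.23 + 229.83 = 161586.41

CIF value: USD 161586.41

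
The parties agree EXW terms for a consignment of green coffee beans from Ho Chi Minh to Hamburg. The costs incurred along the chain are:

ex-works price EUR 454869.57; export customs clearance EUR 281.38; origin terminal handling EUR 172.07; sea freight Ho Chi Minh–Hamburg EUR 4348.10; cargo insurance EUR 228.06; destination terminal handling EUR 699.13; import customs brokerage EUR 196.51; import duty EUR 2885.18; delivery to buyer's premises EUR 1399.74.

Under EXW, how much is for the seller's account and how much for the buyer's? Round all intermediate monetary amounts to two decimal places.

EXW: the seller makes goods available at their premises; the buyer bears all onward costs.
Seller's account: goods 454869.57 = 454869.57
Buyer's account: export clearance 281.38 + origin terminal 172.07 + freight 4348.10 + insurance 228.06 + destination terminal 699.13 + brokerage 196.51 + duty 2885.18 + delivery 1399.74 = 10210.17

Seller: EUR 454869.57; buyer: EUR 10210.17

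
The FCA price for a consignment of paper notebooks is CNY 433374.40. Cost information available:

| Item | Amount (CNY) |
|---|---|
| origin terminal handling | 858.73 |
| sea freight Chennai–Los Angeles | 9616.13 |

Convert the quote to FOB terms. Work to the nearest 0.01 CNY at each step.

FOB price: CNY 434233.13

Not relevant to the conversion: freight — on the buyer under both terms; not part of either seller's price.
From FCA to FOB, the seller additionally bears: origin terminal.
FOB price = 433374.40 + 858.73 = 434233.13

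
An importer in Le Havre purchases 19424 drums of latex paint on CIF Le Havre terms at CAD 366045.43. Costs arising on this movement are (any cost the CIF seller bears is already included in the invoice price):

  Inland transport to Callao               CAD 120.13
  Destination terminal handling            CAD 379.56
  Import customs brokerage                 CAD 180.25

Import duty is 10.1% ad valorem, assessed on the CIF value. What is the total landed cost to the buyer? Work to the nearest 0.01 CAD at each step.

Total landed cost: CAD 403575.83

CIF: the seller pays costs through ocean freight and marine insurance to the destination port.
Already in the invoice (seller's account under CIF): inland to port — exclude.
The CIF price already equals the CIF value: 366045.43
Import duty = 366045.43 × 10.1% = 36970.59
Buyer bears: destination terminal 379.56 + brokerage 180.25 + duty 36970.59 = 37530.40
Landed cost = invoice 366045.43 + 37530.40 = 403575.83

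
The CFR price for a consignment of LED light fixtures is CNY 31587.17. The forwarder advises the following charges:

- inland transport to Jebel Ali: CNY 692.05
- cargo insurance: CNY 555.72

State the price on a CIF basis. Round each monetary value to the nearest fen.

Not relevant to the conversion: inland to port — on the seller under both CFR and CIF; already in the CFR price and stays in the CIF price.
From CFR to CIF, the seller additionally bears: insurance.
CIF price = 31587.17 + 555.72 = 32142.89

CIF price: CNY 32142.89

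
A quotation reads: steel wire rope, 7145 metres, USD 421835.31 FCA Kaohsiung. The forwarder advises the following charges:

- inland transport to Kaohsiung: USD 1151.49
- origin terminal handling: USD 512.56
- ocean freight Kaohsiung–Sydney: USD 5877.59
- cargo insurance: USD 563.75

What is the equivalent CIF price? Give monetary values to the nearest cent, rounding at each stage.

CIF price: USD 428789.21

Not relevant to the conversion: inland to port — on the seller under both FCA and CIF; already in the FCA price and stays in the CIF price.
From FCA to CIF, the seller additionally bears: origin terminal, freight, insurance.
CIF price = 421835.31 + 512.56 + 5877.59 + 563.75 = 428789.21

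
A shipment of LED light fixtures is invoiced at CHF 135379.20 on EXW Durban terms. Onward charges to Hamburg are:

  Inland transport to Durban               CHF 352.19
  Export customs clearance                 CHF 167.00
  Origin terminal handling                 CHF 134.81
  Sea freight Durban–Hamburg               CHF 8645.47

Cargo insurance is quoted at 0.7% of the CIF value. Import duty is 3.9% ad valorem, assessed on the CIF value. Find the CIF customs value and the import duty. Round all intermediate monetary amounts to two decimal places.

Let C be the CIF value. C = EXW price + pre-shipment costs + freight + 0.7% × C
C − 0.7% × C = 135379.20 + 352.19 + 167.00 + 134.81 + 8645.47
0.993 × C = 144678.67
C = 144678.67 / 0.993 = 145698.56
Insurance premium = 0.7% × 145698.56 = 1019.89
Import duty = 145698.56 × 3.9% = 5682.24

CIF value: CHF 145698.56; import duty: CHF 5682.24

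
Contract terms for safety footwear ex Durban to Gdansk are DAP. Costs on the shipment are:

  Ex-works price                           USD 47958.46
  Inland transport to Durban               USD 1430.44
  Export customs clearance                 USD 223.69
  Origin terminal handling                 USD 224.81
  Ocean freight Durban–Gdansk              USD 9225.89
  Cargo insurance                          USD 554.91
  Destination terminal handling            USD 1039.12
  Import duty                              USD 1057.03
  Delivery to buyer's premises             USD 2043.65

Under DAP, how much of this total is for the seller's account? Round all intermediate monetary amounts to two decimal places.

Seller's account: USD 62700.97

DAP: the seller bears all costs to the named destination except import duty and clearance.
Seller's account: goods 47958.46 + inland to port 1430.44 + export clearance 223.69 + origin terminal 224.81 + freight 9225.89 + insurance 554.91 + destination terminal 1039.12 + delivery 2043.65 = 62700.97
Buyer's account: duty 1057.03 = 1057.03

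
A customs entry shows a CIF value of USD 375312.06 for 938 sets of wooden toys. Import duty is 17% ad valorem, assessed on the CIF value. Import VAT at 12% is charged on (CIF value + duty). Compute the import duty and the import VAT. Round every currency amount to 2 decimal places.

Import duty: USD 63803.05; import VAT: USD 52693.81

Import duty = 375312.06 × 17% = 63803.05
VAT base = CIF + duty = 375312.06 + 63803.05 = 439115.11
Import VAT = 439115.11 × 12% = 52693.81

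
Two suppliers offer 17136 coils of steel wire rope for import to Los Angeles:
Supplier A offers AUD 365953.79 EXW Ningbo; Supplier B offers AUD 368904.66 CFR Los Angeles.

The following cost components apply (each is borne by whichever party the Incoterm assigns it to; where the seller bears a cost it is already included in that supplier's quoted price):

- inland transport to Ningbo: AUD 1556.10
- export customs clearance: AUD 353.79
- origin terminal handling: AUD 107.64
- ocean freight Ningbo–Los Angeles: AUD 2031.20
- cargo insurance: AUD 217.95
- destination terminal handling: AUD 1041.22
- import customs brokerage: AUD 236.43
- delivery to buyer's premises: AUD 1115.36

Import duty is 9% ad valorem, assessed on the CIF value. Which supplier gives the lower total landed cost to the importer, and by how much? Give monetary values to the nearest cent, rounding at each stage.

Supplier B is cheaper by AUD 1196.67

Supplier A (EXW):
CIF value = EXW price + inland to port + export clearance + origin terminal + freight + insurance = 365953.79 + 1556.10 + 353.79 + 107.64 + 2031.20 + 217.95 = 370220.47
Import duty = 370220.47 × 9% = 33319.84
Buyer bears (A): 1556.10 + 353.79 + 107.64 + 2031.20 + 217.95 + 1041.22 + 236.43 + 1115.36 = 6659.69
Landed cost (A) = invoice 365953.79 + 6659.69 + duty 33319.84 = 405933.32
Supplier B (CFR):
CIF value = CFR price + insurance = 368904.66 + 217.95 = 369122.61
Import duty = 369122.61 × 9% = 33221.03
Buyer bears (B): 217.95 + 1041.22 + 236.43 + 1115.36 = 2610.96
Landed cost (B) = invoice 368904.66 + 2610.96 + duty 33221.03 = 404736.65
Difference = |405933.32 − 404736.65| = 1196.67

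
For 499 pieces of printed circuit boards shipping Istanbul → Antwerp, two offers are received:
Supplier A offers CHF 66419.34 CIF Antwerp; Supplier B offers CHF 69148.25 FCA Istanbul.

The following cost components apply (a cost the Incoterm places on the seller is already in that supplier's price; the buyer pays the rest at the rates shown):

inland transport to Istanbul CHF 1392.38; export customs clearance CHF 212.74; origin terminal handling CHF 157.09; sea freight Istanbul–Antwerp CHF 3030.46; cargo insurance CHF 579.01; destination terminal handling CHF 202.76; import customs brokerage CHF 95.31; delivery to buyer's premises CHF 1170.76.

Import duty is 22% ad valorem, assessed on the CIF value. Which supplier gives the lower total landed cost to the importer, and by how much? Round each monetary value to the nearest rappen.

Supplier A (CIF):
The CIF price already equals the CIF value: 66419.34
Import duty = 66419.34 × 22% = 14612.25
Buyer bears (A): 202.76 + 95.31 + 1170.76 = 1468.83
Landed cost (A) = invoice 66419.34 + 1468.83 + duty 14612.25 = 82500.42
Supplier B (FCA):
CIF value = FCA price + origin terminal + freight + insurance = 69148.25 + 157.09 + 3030.46 + 579.01 = 72914.81
Import duty = 72914.81 × 22% = 16041.26
Buyer bears (B): 157.09 + 3030.46 + 579.01 + 202.76 + 95.31 + 1170.76 = 5235.39
Landed cost (B) = invoice 69148.25 + 5235.39 + duty 16041.26 = 90424.90
Difference = |82500.42 − 90424.90| = 7924.48

Supplier A is cheaper by CHF 7924.48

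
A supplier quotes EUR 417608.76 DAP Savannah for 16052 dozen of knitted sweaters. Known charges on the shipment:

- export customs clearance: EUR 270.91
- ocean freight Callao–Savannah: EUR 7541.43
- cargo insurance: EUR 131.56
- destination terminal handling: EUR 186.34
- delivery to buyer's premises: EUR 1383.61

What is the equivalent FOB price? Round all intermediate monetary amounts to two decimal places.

FOB price: EUR 408365.82

Not relevant to the conversion: export clearance — on the seller under both DAP and FOB; already in the DAP price and stays in the FOB price.
From DAP to FOB, the seller no longer bears: freight, insurance, destination terminal, delivery.
FOB price = 417608.76 − 7541.43 − 131.56 − 186.34 − 1383.61 = 408365.82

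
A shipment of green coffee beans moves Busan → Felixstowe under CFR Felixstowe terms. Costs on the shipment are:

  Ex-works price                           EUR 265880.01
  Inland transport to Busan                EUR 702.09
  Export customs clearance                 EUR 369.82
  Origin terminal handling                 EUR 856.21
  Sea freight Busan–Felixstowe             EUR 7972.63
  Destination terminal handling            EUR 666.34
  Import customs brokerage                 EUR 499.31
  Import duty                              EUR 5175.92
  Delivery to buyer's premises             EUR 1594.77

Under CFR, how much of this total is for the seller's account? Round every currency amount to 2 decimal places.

CFR: the seller pays costs through ocean freight to the destination port, but not insurance.
Seller's account: goods 265880.01 + inland to port 702.09 + export clearance 369.82 + origin terminal 856.21 + freight 7972.63 = 275780.76
Buyer's account: destination terminal 666.34 + brokerage 499.31 + duty 5175.92 + delivery 1594.77 = 7936.34

Seller's account: EUR 275780.76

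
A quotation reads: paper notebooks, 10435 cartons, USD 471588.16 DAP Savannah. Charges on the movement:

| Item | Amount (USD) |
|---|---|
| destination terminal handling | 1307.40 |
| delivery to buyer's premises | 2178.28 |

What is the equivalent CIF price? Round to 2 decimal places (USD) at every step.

From DAP to CIF, the seller no longer bears: destination terminal, delivery.
CIF price = 471588.16 − 1307.40 − 2178.28 = 468102.48

CIF price: USD 468102.48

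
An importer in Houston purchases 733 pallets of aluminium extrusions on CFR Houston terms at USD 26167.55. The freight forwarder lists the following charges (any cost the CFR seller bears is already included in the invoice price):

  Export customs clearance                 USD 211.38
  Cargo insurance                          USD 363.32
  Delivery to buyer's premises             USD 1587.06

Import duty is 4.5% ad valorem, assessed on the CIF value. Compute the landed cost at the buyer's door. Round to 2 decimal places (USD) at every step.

Total landed cost: USD 29311.82

CFR: the seller pays costs through ocean freight to the destination port, but not insurance.
Already in the invoice (seller's account under CFR): export clearance — exclude.
CIF value = CFR price + insurance = 26167.55 + 363.32 = 26530.87
Import duty = 26530.87 × 4.5% = 1193.89
Buyer bears: insurance 363.32 + delivery 1587.06 + duty 1193.89 = 3144.27
Landed cost = invoice 26167.55 + 3144.27 = 29311.82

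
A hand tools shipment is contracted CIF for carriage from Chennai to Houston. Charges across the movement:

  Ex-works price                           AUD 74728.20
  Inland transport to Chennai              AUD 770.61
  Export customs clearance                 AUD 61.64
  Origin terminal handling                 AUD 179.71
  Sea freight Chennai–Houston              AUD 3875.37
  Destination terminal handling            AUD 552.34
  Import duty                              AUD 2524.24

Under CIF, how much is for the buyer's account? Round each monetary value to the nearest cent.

CIF: the seller pays costs through ocean freight and marine insurance to the destination port.
Seller's account: goods 74728.20 + inland to port 770.61 + export clearance 61.64 + origin terminal 179.71 + freight 3875.37 = 79615.53
Buyer's account: destination terminal 552.34 + duty 2524.24 = 3076.58

Buyer's account: AUD 3076.58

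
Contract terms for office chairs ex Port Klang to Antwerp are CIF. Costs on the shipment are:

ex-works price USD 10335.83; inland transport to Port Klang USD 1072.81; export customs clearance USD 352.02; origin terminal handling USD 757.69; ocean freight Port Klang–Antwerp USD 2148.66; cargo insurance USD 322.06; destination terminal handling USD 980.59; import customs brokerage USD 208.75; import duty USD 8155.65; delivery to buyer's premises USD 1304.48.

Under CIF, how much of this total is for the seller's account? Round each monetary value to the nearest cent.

Seller's account: USD 14989.07

CIF: the seller pays costs through ocean freight and marine insurance to the destination port.
Seller's account: goods 10335.83 + inland to port 1072.81 + export clearance 352.02 + origin terminal 757.69 + freight 2148.66 + insurance 322.06 = 14989.07
Buyer's account: destination terminal 980.59 + brokerage 208.75 + duty 8155.65 + delivery 1304.48 = 10649.47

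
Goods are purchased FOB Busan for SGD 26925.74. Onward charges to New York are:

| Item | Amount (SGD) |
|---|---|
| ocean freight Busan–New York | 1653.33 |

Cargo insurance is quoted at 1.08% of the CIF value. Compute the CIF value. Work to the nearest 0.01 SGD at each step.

CIF value: SGD 28891.09

Let C be the CIF value. C = FOB price + freight + 1.08% × C
C − 1.08% × C = 26925.74 + 1653.33
0.9892 × C = 28579.07
C = 28579.07 / 0.9892 = 28891.09
Insurance premium = 1.08% × 28891.09 = 312.02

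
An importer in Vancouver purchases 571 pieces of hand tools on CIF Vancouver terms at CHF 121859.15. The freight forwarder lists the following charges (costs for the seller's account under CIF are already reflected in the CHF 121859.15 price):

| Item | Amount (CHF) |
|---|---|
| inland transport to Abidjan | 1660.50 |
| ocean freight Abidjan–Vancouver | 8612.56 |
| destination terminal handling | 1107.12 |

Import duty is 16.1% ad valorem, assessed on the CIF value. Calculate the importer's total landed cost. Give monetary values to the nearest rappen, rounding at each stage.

CIF: the seller pays costs through ocean freight and marine insurance to the destination port.
Already in the invoice (seller's account under CIF): inland to port, freight — exclude.
The CIF price already equals the CIF value: 121859.15
Import duty = 121859.15 × 16.1% = 19619.32
Buyer bears: destination terminal 1107.12 + duty 19619.32 = 20726.44
Landed cost = invoice 121859.15 + 20726.44 = 142585.59

Total landed cost: CHF 142585.59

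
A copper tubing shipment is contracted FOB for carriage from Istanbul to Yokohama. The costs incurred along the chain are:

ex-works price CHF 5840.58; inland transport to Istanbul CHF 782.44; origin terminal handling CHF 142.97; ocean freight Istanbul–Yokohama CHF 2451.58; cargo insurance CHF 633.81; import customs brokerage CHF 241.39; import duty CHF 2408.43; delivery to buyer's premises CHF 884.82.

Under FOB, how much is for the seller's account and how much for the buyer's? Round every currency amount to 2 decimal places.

FOB: the seller bears costs until goods are on board at the origin port; the buyer bears freight, insurance and all costs thereafter.
Seller's account: goods 5840.58 + inland to port 782.44 + origin terminal 142.97 = 6765.99
Buyer's account: freight 2451.58 + insurance 633.81 + brokerage 241.39 + duty 2408.43 + delivery 884.82 = 6620.03

Seller: CHF 6765.99; buyer: CHF 6620.03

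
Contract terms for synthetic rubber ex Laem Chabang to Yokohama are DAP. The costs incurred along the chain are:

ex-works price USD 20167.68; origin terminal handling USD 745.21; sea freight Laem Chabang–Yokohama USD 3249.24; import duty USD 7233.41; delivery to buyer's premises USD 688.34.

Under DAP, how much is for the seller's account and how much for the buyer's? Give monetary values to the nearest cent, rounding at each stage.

DAP: the seller bears all costs to the named destination except import duty and clearance.
Seller's account: goods 20167.68 + origin terminal 745.21 + freight 3249.24 + delivery 688.34 = 24850.47
Buyer's account: duty 7233.41 = 7233.41

Seller: USD 24850.47; buyer: USD 7233.41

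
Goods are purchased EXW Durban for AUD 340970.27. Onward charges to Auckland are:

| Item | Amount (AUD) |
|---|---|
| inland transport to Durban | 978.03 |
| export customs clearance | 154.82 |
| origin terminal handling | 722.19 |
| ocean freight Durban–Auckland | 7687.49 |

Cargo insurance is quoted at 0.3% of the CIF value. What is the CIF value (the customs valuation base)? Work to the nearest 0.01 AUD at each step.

Let C be the CIF value. C = EXW price + pre-shipment costs + freight + 0.3% × C
C − 0.3% × C = 340970.27 + 978.03 + 154.82 + 722.19 + 7687.49
0.997 × C = 350512.80
C = 350512.80 / 0.997 = 351567.50
Insurance premium = 0.3% × 351567.50 = 1054.70

CIF value: AUD 351567.50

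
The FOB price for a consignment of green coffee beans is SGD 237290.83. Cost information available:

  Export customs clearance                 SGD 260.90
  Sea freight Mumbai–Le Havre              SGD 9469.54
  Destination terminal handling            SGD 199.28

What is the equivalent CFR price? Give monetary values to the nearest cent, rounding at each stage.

Not relevant to the conversion: export clearance — on the seller under both FOB and CFR; already in the FOB price and stays in the CFR price. destination terminal — on the buyer under both terms; not part of either seller's price.
From FOB to CFR, the seller additionally bears: freight.
CFR price = 237290.83 + 9469.54 = 246760.37

CFR price: SGD 246760.37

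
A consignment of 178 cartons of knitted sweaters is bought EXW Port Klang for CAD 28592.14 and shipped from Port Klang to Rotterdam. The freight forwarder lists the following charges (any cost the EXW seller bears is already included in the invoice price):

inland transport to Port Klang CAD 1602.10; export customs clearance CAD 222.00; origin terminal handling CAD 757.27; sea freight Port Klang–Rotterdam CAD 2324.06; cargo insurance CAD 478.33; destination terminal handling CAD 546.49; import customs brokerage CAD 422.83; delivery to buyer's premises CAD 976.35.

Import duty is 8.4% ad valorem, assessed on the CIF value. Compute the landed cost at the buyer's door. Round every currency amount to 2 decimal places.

Total landed cost: CAD 38775.55

EXW: the seller makes goods available at their premises; the buyer bears all onward costs.
CIF value = EXW price + inland to port + export clearance + origin terminal + freight + insurance = 28592.14 + 1602.10 + 222.00 + 757.27 + 2324.06 + 478.33 = 33975.90
Import duty = 33975.90 × 8.4% = 2853.98
Buyer bears: inland to port 1602.10 + export clearance 222.00 + origin terminal 757.27 + freight 2324.06 + insurance 478.33 + destination terminal 546.49 + brokerage 422.83 + delivery 976.35 + duty 2853.98 = 10183.41
Landed cost = invoice 28592.14 + 10183.41 = 38775.55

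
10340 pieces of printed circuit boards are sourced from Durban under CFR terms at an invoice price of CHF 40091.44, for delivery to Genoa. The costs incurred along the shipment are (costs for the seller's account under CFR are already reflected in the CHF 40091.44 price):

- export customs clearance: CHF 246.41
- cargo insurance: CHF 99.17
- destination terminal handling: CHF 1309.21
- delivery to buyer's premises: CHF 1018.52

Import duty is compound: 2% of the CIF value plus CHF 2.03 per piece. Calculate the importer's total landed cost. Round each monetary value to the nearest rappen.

Total landed cost: CHF 64312.35

CFR: the seller pays costs through ocean freight to the destination port, but not insurance.
Already in the invoice (seller's account under CFR): export clearance — exclude.
CIF value = CFR price + insurance = 40091.44 + 99.17 = 40190.61
Ad valorem component: 40190.61 × 2% = 803.81
Specific component: 10340 × 2.03 = 20990.20
Import duty = 803.81 + 20990.20 = 21794.01
Buyer bears: insurance 99.17 + destination terminal 1309.21 + delivery 1018.52 + duty 21794.01 = 24220.91
Landed cost = invoice 40091.44 + 24220.91 = 64312.35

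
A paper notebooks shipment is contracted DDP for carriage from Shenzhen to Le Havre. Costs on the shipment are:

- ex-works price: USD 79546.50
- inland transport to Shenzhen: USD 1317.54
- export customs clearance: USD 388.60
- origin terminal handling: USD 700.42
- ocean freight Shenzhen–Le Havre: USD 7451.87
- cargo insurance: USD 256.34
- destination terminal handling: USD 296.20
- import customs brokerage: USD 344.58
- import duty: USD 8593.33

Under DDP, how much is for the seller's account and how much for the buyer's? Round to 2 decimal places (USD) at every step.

DDP: the seller bears all costs including import duty.
Seller's account: goods 79546.50 + inland to port 1317.54 + export clearance 388.60 + origin terminal 700.42 + freight 7451.87 + insurance 256.34 + destination terminal 296.20 + brokerage 344.58 + duty 8593.33 = 98895.38
Buyer's account: 0.00

Seller: USD 98895.38; buyer: USD 0.00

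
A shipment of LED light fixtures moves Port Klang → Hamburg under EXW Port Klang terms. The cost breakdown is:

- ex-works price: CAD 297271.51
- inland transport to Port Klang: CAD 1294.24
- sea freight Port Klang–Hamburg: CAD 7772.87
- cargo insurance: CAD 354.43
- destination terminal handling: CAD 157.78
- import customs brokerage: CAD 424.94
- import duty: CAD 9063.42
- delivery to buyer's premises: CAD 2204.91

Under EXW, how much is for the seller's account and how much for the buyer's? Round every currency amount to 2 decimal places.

EXW: the seller makes goods available at their premises; the buyer bears all onward costs.
Seller's account: goods 297271.51 = 297271.51
Buyer's account: inland to port 1294.24 + freight 7772.87 + insurance 354.43 + destination terminal 157.78 + brokerage 424.94 + duty 9063.42 + delivery 2204.91 = 21272.59

Seller: CAD 297271.51; buyer: CAD 21272.59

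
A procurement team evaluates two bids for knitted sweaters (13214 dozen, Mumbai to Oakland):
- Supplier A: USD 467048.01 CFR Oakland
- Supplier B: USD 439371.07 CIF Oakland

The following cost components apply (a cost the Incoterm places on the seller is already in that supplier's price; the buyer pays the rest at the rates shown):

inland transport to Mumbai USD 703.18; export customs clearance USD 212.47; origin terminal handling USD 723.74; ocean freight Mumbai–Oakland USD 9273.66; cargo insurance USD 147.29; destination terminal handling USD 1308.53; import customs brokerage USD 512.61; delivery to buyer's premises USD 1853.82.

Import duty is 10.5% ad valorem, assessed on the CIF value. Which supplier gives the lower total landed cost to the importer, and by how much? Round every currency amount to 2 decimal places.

Supplier A (CFR):
CIF value = CFR price + insurance = 467048.01 + 147.29 = 467195.30
Import duty = 467195.30 × 10.5% = 49055.51
Buyer bears (A): 147.29 + 1308.53 + 512.61 + 1853.82 = 3822.25
Landed cost (A) = invoice 467048.01 + 3822.25 + duty 49055.51 = 519925.77
Supplier B (CIF):
The CIF price already equals the CIF value: 439371.07
Import duty = 439371.07 × 10.5% = 46133.96
Buyer bears (B): 1308.53 + 512.61 + 1853.82 = 3674.96
Landed cost (B) = invoice 439371.07 + 3674.96 + duty 46133.96 = 489179.99
Difference = |519925.77 − 489179.99| = 30745.78

Supplier B is cheaper by USD 30745.78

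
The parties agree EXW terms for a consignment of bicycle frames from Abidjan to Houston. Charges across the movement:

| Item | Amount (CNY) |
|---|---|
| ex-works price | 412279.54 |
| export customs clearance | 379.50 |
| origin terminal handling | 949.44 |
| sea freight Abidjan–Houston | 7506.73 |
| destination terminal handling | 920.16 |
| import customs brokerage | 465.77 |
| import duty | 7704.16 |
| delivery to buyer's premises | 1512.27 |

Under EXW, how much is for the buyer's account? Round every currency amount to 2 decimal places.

EXW: the seller makes goods available at their premises; the buyer bears all onward costs.
Seller's account: goods 412279.54 = 412279.54
Buyer's account: export clearance 379.50 + origin terminal 949.44 + freight 7506.73 + destination terminal 920.16 + brokerage 465.77 + duty 7704.16 + delivery 1512.27 = 19438.03

Buyer's account: CNY 19438.03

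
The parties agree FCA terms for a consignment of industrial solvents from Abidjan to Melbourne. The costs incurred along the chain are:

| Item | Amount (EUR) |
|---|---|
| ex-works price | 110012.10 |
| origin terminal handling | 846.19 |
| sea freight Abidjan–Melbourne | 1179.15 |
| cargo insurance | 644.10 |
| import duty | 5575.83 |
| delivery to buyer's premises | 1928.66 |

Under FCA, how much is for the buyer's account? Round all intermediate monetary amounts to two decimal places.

Buyer's account: EUR 10173.93

FCA: the seller delivers export-cleared goods to the carrier; the buyer bears costs from that point.
Seller's account: goods 110012.10 = 110012.10
Buyer's account: origin terminal 846.19 + freight 1179.15 + insurance 644.10 + duty 5575.83 + delivery 1928.66 = 10173.93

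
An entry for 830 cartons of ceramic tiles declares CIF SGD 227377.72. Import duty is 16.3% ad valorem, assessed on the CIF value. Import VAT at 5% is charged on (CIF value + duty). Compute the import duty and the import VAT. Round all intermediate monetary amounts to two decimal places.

Import duty: SGD 37062.57; import VAT: SGD 13222.01

Import duty = 227377.72 × 16.3% = 37062.57
VAT base = CIF + duty = 227377.72 + 37062.57 = 264440.29
Import VAT = 264440.29 × 5% = 13222.01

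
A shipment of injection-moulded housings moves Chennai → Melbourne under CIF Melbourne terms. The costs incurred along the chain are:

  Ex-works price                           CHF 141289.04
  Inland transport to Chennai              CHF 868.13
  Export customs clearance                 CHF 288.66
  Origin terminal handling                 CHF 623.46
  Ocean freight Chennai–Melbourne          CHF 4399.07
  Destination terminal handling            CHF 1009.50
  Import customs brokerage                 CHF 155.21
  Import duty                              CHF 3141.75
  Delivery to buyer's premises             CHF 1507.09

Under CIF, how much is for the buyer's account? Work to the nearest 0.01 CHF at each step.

Buyer's account: CHF 5813.55

CIF: the seller pays costs through ocean freight and marine insurance to the destination port.
Seller's account: goods 141289.04 + inland to port 868.13 + export clearance 288.66 + origin terminal 623.46 + freight 4399.07 = 147468.36
Buyer's account: destination terminal 1009.50 + brokerage 155.21 + duty 3141.75 + delivery 1507.09 = 5813.55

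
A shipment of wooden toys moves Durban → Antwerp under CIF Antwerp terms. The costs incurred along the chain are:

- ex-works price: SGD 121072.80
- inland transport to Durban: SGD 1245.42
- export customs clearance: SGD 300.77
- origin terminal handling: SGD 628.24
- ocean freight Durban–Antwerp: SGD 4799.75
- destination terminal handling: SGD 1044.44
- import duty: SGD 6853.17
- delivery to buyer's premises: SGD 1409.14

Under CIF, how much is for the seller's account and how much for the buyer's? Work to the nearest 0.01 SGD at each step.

Seller: SGD 128046.98; buyer: SGD 9306.75

CIF: the seller pays costs through ocean freight and marine insurance to the destination port.
Seller's account: goods 121072.80 + inland to port 1245.42 + export clearance 300.77 + origin terminal 628.24 + freight 4799.75 = 128046.98
Buyer's account: destination terminal 1044.44 + duty 6853.17 + delivery 1409.14 = 9306.75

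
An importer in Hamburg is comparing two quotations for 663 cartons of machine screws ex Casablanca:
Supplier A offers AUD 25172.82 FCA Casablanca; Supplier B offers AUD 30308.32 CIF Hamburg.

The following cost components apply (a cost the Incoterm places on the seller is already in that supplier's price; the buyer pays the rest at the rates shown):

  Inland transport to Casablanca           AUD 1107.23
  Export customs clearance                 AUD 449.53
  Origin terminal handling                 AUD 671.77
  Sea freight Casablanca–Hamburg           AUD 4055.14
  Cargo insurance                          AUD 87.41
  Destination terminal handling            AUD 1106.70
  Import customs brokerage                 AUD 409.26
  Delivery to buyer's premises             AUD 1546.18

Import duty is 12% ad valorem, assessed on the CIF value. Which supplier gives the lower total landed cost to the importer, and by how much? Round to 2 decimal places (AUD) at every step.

Supplier A (FCA):
CIF value = FCA price + origin terminal + freight + insurance = 25172.82 + 671.77 + 4055.14 + 87.41 = 29987.14
Import duty = 29987.14 × 12% = 3598.46
Buyer bears (A): 671.77 + 4055.14 + 87.41 + 1106.70 + 409.26 + 1546.18 = 7876.46
Landed cost (A) = invoice 25172.82 + 7876.46 + duty 3598.46 = 36647.74
Supplier B (CIF):
The CIF price already equals the CIF value: 30308.32
Import duty = 30308.32 × 12% = 3637.00
Buyer bears (B): 1106.70 + 409.26 + 1546.18 = 3062.14
Landed cost (B) = invoice 30308.32 + 3062.14 + duty 3637.00 = 37007.46
Difference = |36647.74 − 37007.46| = 359.72

Supplier A is cheaper by AUD 359.72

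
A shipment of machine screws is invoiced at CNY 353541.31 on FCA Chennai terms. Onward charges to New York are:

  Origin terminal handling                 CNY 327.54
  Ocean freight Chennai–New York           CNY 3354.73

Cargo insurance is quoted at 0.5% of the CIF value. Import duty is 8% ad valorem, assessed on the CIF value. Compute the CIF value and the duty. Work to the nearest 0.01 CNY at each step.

CIF value: CNY 359018.67; import duty: CNY 28721.49

Let C be the CIF value. C = FCA price + pre-shipment costs + freight + 0.5% × C
C − 0.5% × C = 353541.31 + 327.54 + 3354.73
0.995 × C = 357223.58
C = 357223.58 / 0.995 = 359018.67
Insurance premium = 0.5% × 359018.67 = 1795.09
Import duty = 359018.67 × 8% = 28721.49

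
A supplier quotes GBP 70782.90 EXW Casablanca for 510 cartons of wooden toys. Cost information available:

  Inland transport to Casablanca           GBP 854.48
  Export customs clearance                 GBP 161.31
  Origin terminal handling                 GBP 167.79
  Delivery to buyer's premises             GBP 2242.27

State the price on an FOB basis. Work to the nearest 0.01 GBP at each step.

FOB price: GBP 71966.48

Not relevant to the conversion: delivery — on the buyer under both terms; not part of either seller's price.
From EXW to FOB, the seller additionally bears: inland to port, export clearance, origin terminal.
FOB price = 70782.90 + 854.48 + 161.31 + 167.79 = 71966.48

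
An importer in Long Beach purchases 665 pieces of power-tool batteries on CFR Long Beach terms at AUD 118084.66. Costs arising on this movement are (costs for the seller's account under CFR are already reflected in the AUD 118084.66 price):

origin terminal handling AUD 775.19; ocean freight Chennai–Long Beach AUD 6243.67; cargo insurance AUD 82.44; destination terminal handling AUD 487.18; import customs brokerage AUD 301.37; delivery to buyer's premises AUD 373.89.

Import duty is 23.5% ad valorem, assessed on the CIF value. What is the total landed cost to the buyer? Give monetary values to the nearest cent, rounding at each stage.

CFR: the seller pays costs through ocean freight to the destination port, but not insurance.
Already in the invoice (seller's account under CFR): origin terminal, freight — exclude.
CIF value = CFR price + insurance = 118084.66 + 82.44 = 118167.10
Import duty = 118167.10 × 23.5% = 27769.27
Buyer bears: insurance 82.44 + destination terminal 487.18 + brokerage 301.37 + delivery 373.89 + duty 27769.27 = 29014.15
Landed cost = invoice 118084.66 + 29014.15 = 147098.81

Total landed cost: AUD 147098.81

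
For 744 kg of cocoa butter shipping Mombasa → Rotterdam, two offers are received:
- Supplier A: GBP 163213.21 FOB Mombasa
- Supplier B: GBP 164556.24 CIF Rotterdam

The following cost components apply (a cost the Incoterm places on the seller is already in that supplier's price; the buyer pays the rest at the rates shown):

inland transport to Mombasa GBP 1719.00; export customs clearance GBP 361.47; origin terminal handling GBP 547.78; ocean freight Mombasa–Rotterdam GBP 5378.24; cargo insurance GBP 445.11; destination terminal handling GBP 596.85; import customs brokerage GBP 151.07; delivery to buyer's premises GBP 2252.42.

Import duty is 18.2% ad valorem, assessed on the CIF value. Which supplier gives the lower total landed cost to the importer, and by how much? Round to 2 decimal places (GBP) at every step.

Supplier B is cheaper by GBP 5295.73

Supplier A (FOB):
CIF value = FOB price + freight + insurance = 163213.21 + 5378.24 + 445.11 = 169036.56
Import duty = 169036.56 × 18.2% = 30764.65
Buyer bears (A): 5378.24 + 445.11 + 596.85 + 151.07 + 2252.42 = 8823.69
Landed cost (A) = invoice 163213.21 + 8823.69 + duty 30764.65 = 202801.55
Supplier B (CIF):
The CIF price already equals the CIF value: 164556.24
Import duty = 164556.24 × 18.2% = 29949.24
Buyer bears (B): 596.85 + 151.07 + 2252.42 = 3000.34
Landed cost (B) = invoice 164556.24 + 3000.34 + duty 29949.24 = 197505.82
Difference = |202801.55 − 197505.82| = 5295.73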